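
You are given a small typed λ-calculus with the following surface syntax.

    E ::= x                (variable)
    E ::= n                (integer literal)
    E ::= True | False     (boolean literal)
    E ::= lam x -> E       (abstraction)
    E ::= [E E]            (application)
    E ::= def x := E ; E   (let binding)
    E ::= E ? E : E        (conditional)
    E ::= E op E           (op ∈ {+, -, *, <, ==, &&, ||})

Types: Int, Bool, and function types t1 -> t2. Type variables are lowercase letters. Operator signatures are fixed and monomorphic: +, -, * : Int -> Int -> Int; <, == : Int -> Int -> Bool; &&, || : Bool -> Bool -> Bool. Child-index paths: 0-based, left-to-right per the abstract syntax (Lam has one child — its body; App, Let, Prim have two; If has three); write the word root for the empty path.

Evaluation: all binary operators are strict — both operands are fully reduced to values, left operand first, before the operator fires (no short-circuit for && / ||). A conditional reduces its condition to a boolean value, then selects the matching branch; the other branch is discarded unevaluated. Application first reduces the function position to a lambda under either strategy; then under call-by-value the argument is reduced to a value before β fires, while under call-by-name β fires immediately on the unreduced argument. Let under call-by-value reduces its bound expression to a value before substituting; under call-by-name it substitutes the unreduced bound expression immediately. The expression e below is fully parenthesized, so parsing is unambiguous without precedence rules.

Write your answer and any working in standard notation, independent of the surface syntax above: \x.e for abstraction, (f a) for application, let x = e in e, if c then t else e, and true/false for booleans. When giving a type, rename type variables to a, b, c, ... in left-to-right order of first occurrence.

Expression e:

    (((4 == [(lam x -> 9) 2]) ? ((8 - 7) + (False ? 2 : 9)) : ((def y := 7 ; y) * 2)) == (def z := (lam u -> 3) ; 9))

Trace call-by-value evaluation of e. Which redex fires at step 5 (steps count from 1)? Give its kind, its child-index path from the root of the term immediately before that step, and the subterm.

Answer: delta at 0 : (7 * 2)

Derivation:
step 0: ((if (4 == ((\x.9) 2)) then ((8 - 7) + (if false then 2 else 9)) else ((let y = 7 in y) * 2)) == (let z = (\u.3) in 9))
step 1: [beta@0.0.1] ((if (4 == 9) then ((8 - 7) + (if false then 2 else 9)) else ((let y = 7 in y) * 2)) == (let z = (\u.3) in 9))
step 2: [delta@0.0] ((if false then ((8 - 7) + (if false then 2 else 9)) else ((let y = 7 in y) * 2)) == (let z = (\u.3) in 9))
step 3: [if@0] (((let y = 7 in y) * 2) == (let z = (\u.3) in 9))
step 4: [let@0.0] ((7 * 2) == (let z = (\u.3) in 9))
step 5: [delta@0] (14 == (let z = (\u.3) in 9))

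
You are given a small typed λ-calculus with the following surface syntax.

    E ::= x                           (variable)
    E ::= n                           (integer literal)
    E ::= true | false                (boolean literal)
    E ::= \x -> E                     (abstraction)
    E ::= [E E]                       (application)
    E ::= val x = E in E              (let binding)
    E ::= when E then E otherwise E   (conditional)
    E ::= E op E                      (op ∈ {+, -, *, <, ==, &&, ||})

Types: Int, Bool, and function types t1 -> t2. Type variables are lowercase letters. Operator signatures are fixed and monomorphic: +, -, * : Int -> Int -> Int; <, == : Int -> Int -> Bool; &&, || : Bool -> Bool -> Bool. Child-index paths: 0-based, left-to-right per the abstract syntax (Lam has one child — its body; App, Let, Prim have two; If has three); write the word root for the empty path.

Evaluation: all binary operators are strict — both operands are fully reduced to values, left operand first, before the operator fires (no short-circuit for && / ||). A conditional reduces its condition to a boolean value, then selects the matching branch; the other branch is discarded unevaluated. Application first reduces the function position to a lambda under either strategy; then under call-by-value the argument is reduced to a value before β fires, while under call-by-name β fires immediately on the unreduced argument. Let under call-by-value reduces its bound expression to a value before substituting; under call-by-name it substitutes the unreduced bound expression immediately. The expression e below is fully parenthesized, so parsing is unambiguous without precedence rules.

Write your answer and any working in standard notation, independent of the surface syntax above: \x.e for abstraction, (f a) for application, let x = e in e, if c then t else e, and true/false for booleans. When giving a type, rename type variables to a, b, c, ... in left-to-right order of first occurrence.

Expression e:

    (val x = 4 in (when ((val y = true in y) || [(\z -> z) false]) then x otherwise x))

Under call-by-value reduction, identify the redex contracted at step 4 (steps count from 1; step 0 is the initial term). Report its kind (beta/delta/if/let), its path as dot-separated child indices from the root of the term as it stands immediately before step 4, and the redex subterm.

Answer: delta at 0 : (true || false)

Derivation:
step 0: (let x = 4 in (if ((let y = true in y) || ((\z.z) false)) then x else x))
step 1: [let@root] (if ((let y = true in y) || ((\z.z) false)) then 4 else 4)
step 2: [let@0.0] (if (true || ((\z.z) false)) then 4 else 4)
step 3: [beta@0.1] (if (true || false) then 4 else 4)
step 4: [delta@0] (if true then 4 else 4)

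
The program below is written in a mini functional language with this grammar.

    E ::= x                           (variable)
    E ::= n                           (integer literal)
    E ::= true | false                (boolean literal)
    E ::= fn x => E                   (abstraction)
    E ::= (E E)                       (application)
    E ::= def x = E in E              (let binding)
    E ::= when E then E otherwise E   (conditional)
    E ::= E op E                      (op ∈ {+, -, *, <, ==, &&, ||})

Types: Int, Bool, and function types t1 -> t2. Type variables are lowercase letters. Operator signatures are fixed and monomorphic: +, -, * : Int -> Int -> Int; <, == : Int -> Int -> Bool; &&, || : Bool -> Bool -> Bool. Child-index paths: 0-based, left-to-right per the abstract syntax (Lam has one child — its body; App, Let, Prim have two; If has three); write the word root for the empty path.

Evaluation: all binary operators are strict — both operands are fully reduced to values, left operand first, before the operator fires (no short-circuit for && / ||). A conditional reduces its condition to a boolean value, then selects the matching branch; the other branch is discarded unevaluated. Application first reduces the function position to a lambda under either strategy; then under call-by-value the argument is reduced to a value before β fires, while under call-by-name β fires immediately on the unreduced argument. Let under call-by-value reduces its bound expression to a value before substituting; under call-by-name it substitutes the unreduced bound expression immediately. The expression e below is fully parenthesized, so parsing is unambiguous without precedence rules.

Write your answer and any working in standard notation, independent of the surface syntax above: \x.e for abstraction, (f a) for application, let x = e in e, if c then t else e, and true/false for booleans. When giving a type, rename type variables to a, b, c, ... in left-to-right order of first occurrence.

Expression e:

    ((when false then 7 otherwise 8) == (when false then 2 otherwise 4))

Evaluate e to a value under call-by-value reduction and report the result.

Answer: false

Trace:
step 0: ((if false then 7 else 8) == (if false then 2 else 4))
step 1: [if@0] (8 == (if false then 2 else 4))
step 2: [if@1] (8 == 4)
step 3: [delta@root] false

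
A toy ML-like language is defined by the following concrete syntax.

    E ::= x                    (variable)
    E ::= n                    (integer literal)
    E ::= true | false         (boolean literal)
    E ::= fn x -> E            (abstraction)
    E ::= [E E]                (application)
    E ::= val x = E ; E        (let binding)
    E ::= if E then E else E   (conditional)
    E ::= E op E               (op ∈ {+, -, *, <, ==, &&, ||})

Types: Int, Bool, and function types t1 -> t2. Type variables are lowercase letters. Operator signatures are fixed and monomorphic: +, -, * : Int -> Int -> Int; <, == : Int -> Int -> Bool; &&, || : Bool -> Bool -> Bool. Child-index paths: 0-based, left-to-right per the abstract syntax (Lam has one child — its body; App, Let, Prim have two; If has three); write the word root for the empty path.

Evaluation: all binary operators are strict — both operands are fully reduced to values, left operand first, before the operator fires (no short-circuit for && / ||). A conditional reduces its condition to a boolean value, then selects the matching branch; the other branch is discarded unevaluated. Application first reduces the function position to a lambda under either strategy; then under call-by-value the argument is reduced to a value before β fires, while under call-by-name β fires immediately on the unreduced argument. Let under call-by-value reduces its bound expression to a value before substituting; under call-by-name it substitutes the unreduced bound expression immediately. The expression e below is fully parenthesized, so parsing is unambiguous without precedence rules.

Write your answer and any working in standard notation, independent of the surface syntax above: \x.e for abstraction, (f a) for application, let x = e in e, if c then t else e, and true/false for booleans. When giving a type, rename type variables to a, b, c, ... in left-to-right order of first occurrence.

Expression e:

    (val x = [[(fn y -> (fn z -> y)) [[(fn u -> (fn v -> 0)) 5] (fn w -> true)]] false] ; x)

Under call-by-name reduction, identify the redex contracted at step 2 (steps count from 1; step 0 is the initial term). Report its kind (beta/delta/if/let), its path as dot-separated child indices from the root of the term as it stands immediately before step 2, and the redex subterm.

Answer: beta at 0 : ((\y.(\z.y)) (((\u.(\v.0)) 5) (\w.true)))

Derivation:
step 0: (let x = (((\y.(\z.y)) (((\u.(\v.0)) 5) (\w.true))) false) in x)
step 1: [let@root] (((\y.(\z.y)) (((\u.(\v.0)) 5) (\w.true))) false)
step 2: [beta@0] ((\z.(((\u.(\v.0)) 5) (\w.true))) false)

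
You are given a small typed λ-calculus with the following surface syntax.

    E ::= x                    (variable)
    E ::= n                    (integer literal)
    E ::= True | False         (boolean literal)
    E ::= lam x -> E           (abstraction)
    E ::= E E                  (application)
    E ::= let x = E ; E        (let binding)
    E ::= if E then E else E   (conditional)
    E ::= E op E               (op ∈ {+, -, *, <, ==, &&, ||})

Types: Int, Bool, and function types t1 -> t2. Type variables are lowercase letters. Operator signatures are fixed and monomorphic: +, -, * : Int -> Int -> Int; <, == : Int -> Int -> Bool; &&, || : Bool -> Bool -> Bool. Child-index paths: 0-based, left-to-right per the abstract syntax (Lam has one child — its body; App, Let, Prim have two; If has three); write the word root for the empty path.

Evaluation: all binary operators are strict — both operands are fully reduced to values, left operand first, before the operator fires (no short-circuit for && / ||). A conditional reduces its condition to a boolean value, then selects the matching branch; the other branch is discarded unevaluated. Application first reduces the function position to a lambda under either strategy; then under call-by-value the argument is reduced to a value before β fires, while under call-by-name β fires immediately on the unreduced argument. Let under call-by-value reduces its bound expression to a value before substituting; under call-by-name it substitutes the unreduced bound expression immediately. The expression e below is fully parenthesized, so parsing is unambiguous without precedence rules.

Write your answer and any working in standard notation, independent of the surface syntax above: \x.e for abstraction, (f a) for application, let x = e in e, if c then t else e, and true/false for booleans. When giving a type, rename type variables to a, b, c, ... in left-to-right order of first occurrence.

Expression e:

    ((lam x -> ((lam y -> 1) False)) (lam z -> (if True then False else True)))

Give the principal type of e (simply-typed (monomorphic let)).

Answer: Int

Trace:
\y._ : b -> Int
  unify b -> Int ~ Bool -> c
  unify b ~ Bool
  unify Int ~ c
_ _ : Int
\x._ : a -> Int
  unify Bool ~ Bool
  unify Bool ~ Bool
\z._ : d -> Bool
  unify a -> Int ~ (d -> Bool) -> e
  unify a ~ d -> Bool
  unify Int ~ e
_ _ : Int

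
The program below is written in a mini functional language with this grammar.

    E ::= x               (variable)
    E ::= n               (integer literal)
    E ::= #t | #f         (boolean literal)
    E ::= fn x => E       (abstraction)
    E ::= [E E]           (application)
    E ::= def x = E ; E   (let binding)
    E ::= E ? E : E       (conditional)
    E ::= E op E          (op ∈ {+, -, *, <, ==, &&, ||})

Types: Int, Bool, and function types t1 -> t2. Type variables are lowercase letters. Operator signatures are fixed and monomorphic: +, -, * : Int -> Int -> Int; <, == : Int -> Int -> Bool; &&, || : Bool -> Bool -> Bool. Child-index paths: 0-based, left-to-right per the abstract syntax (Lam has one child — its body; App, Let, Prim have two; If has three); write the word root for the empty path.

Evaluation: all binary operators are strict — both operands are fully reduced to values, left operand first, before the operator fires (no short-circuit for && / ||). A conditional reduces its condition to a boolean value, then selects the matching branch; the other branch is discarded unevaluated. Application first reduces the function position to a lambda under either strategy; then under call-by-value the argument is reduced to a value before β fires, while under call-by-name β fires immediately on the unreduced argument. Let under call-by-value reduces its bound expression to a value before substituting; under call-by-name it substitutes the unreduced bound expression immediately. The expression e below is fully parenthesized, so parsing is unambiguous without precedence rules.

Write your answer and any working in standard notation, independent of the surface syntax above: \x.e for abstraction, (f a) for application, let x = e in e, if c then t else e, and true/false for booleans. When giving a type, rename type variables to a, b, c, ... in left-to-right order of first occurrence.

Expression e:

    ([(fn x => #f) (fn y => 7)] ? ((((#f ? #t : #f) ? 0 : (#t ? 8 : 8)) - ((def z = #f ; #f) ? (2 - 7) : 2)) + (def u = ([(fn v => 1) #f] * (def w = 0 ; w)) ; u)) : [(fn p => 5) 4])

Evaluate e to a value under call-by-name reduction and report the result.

Derivation:
step 0: (if ((\x.false) (\y.7)) then (((if (if false then true else false) then 0 else (if true then 8 else 8)) - (if (let z = false in false) then (2 - 7) else 2)) + (let u = (((\v.1) false) * (let w = 0 in w)) in u)) else ((\p.5) 4))
step 1: [beta@0] (if false then (((if (if false then true else false) then 0 else (if true then 8 else 8)) - (if (let z = false in false) then (2 - 7) else 2)) + (let u = (((\v.1) false) * (let w = 0 in w)) in u)) else ((\p.5) 4))
step 2: [if@root] ((\p.5) 4)
step 3: [beta@root] 5

Answer: 5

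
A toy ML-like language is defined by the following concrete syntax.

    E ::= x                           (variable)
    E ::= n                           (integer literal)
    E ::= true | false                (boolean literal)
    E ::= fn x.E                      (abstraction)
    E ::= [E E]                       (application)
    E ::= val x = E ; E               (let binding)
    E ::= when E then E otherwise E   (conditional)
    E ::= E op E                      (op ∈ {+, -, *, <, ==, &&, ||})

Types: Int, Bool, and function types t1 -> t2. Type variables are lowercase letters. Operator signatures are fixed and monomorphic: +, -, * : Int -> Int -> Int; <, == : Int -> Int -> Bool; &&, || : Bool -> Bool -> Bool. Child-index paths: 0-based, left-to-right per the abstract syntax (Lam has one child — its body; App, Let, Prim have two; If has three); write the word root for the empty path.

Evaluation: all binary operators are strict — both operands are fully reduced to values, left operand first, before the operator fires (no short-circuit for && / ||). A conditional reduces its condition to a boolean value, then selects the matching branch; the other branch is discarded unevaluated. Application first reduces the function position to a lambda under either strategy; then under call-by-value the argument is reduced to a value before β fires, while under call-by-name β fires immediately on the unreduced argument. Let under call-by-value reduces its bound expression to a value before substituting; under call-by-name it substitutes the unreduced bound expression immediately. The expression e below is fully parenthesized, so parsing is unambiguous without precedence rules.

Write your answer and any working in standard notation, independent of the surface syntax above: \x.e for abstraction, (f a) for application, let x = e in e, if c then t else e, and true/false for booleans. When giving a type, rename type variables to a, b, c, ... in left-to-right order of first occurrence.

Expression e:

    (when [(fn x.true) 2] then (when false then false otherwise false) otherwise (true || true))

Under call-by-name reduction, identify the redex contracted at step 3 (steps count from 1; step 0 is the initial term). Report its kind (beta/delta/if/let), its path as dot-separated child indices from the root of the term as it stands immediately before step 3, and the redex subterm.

Working:
step 0: (if ((\x.true) 2) then (if false then false else false) else (true || true))
step 1: [beta@0] (if true then (if false then false else false) else (true || true))
step 2: [if@root] (if false then false else false)
step 3: [if@root] false

Answer: if at root : (if false then false else false)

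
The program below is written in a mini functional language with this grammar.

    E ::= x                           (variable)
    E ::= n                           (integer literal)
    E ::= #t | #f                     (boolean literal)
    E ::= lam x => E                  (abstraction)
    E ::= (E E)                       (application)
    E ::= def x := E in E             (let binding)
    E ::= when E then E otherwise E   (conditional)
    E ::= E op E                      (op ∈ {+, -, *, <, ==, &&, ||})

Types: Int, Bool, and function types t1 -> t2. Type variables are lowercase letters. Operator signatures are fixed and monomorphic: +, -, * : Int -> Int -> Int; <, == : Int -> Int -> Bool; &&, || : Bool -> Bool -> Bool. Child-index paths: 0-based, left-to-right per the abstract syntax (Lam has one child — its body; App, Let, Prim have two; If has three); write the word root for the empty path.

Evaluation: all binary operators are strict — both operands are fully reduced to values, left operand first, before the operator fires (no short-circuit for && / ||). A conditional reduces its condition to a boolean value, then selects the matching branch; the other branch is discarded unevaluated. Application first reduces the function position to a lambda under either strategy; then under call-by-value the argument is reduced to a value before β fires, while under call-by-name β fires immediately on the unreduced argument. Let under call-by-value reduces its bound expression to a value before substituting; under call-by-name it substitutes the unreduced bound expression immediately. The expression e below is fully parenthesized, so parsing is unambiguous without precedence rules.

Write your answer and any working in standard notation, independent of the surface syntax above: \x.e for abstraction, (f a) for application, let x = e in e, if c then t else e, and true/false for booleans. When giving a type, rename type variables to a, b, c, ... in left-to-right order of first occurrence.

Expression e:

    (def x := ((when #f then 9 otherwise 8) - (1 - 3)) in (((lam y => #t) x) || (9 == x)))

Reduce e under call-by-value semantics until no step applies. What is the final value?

Trace:
step 0: (let x = ((if false then 9 else 8) - (1 - 3)) in (((\y.true) x) || (9 == x)))
step 1: [if@0.0] (let x = (8 - (1 - 3)) in (((\y.true) x) || (9 == x)))
step 2: [delta@0.1] (let x = (8 - -2) in (((\y.true) x) || (9 == x)))
step 3: [delta@0] (let x = 10 in (((\y.true) x) || (9 == x)))
step 4: [let@root] (((\y.true) 10) || (9 == 10))
step 5: [beta@0] (true || (9 == 10))
step 6: [delta@1] (true || false)
step 7: [delta@root] true

Answer: true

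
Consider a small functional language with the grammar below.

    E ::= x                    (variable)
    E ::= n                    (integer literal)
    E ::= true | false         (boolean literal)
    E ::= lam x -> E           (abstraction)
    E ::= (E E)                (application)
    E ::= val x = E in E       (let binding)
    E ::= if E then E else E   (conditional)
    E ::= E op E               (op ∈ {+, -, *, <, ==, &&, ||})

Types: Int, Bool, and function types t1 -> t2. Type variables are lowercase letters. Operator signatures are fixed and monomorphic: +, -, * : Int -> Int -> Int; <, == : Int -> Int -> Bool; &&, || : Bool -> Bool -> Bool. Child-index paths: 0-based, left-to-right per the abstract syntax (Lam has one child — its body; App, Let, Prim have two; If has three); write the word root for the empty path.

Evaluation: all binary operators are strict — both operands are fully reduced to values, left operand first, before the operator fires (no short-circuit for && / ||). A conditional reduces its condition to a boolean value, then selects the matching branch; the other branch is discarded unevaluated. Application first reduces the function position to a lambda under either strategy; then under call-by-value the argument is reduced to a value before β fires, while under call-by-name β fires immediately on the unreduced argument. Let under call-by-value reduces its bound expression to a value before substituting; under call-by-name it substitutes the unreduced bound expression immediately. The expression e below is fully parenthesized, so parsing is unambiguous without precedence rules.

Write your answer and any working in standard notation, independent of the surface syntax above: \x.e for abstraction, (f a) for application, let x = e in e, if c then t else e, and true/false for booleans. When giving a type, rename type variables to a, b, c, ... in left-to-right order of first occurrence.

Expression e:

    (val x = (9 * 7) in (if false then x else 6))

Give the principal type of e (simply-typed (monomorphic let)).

Trace:
  unify Int ~ Int
  unify Int ~ Int
let x : Int
  unify Bool ~ Bool
x : Int
  unify Int ~ Int

Answer: Int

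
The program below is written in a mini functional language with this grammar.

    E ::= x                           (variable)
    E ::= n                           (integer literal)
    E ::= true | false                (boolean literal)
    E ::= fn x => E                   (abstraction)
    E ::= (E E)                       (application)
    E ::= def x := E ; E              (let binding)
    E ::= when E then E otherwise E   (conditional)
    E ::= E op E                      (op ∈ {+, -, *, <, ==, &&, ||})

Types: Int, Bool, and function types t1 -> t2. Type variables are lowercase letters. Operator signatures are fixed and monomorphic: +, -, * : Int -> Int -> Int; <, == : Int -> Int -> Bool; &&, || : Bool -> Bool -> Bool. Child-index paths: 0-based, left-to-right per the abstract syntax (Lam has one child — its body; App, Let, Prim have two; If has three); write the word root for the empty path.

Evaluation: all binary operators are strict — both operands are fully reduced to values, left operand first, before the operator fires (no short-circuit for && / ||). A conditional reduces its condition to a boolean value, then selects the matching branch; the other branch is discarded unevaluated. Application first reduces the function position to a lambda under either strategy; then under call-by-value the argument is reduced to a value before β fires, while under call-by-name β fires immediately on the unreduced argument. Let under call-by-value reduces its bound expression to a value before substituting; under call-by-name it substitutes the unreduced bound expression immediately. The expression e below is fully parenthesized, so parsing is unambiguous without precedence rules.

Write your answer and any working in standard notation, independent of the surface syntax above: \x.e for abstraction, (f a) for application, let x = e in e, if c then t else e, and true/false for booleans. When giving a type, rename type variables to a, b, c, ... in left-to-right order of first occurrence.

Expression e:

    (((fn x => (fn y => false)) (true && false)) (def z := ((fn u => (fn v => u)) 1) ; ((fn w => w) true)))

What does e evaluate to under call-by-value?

Derivation:
step 0: (((\x.(\y.false)) (true && false)) (let z = ((\u.(\v.u)) 1) in ((\w.w) true)))
step 1: [delta@0.1] (((\x.(\y.false)) false) (let z = ((\u.(\v.u)) 1) in ((\w.w) true)))
step 2: [beta@0] ((\y.false) (let z = ((\u.(\v.u)) 1) in ((\w.w) true)))
step 3: [beta@1.0] ((\y.false) (let z = (\v.1) in ((\w.w) true)))
step 4: [let@1] ((\y.false) ((\w.w) true))
step 5: [beta@1] ((\y.false) true)
step 6: [beta@root] false

Answer: false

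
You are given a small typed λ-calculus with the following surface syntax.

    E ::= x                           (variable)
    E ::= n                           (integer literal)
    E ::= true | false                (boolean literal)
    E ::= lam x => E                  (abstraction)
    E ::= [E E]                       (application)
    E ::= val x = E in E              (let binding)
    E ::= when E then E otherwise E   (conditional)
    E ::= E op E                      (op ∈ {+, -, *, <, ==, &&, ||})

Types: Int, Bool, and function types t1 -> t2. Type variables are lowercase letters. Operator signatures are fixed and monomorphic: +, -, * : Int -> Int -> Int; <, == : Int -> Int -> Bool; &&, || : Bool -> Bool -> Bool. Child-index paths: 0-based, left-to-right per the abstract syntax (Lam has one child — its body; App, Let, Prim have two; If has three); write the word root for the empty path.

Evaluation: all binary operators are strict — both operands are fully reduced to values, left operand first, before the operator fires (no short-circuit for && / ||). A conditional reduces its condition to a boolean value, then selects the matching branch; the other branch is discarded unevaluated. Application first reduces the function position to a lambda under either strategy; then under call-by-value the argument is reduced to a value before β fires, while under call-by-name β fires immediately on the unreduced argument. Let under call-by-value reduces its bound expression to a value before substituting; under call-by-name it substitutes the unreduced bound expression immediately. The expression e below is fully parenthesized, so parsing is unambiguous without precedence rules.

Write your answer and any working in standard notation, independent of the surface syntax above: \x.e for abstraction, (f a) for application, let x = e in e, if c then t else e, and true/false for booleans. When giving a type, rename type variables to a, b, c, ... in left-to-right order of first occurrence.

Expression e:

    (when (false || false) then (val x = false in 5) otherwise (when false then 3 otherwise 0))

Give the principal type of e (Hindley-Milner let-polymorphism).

Answer: Int

Trace:
  unify Bool ~ Bool
  unify Bool ~ Bool
  unify Bool ~ Bool
let x : Bool
  unify Bool ~ Bool
  unify Int ~ Int
  unify Int ~ Int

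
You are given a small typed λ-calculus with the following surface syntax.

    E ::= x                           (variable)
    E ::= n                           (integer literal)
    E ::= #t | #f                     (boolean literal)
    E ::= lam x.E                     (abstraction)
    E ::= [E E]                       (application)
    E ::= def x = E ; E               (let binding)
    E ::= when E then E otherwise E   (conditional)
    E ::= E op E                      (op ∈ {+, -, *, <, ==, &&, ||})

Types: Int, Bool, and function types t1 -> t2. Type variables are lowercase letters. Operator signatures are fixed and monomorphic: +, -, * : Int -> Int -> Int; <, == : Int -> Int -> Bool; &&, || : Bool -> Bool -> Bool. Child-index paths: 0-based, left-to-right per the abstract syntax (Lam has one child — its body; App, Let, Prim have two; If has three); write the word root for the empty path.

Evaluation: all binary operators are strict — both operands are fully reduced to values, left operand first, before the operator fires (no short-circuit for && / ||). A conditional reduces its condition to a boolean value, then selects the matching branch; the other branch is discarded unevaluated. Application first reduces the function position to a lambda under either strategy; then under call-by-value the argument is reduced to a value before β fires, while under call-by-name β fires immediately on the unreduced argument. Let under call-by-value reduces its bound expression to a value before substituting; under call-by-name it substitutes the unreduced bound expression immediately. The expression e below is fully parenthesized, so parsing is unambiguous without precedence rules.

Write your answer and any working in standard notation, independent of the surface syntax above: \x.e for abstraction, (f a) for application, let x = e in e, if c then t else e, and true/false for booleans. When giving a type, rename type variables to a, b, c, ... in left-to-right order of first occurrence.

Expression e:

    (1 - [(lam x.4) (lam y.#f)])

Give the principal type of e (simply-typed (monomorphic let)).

Answer: Int

Trace:
  unify Int ~ Int
\x._ : a -> Int
\y._ : b -> Bool
  unify a -> Int ~ (b -> Bool) -> c
  unify a ~ b -> Bool
  unify Int ~ c
_ _ : Int
  unify Int ~ Int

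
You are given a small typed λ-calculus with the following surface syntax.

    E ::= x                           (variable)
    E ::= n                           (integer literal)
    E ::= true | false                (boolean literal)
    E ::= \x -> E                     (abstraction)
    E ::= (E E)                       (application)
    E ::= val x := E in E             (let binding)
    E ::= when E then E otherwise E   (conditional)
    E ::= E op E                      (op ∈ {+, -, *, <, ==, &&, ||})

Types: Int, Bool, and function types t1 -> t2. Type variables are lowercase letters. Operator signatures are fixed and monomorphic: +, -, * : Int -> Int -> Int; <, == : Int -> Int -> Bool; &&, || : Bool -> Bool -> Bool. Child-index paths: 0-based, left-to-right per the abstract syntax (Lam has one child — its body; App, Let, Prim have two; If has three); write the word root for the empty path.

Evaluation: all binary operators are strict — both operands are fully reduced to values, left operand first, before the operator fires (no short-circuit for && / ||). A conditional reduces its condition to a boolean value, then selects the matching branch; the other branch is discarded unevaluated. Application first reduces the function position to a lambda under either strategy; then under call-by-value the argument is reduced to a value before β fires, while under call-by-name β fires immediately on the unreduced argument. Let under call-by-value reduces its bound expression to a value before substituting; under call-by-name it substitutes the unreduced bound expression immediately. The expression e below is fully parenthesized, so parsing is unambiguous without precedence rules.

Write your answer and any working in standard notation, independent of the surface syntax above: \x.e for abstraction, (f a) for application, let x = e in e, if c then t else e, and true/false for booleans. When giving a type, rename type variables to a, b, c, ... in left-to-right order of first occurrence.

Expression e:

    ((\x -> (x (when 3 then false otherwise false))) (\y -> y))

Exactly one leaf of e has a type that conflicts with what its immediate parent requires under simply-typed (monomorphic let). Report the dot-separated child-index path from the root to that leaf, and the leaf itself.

Answer: 0.0.1.0 : 3

Trace:
x : a
  unify Int ~ Bool
  FAIL: mismatch Int ~ Bool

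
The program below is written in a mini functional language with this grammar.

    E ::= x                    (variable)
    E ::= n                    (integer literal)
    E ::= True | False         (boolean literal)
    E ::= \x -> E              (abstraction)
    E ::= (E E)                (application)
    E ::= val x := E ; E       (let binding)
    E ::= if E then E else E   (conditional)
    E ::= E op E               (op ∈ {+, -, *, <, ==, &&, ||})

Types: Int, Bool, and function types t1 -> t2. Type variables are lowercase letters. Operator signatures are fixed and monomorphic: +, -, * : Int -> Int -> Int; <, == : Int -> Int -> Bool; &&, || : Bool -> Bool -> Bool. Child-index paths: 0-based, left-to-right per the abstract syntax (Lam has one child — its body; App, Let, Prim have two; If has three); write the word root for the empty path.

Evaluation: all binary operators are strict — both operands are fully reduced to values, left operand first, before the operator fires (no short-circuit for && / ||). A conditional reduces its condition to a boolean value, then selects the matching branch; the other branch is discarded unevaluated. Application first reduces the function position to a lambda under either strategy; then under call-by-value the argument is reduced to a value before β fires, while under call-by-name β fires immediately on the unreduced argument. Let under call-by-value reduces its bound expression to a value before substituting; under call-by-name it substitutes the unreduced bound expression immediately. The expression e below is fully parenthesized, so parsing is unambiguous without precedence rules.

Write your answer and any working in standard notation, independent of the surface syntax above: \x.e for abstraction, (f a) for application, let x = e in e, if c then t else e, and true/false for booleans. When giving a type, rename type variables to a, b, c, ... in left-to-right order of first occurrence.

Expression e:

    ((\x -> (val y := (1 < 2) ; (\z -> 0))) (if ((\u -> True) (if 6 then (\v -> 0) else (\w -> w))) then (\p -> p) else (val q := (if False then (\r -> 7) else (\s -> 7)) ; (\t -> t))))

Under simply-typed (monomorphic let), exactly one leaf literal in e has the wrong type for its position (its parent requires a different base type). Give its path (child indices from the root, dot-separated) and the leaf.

Answer: 1.0.1.0 : 6

Trace:
  unify Int ~ Int
  unify Int ~ Int
let y : Bool
\z._ : b -> Int
\x._ : a -> b -> Int
\u._ : c -> Bool
  unify Int ~ Bool
  FAIL: mismatch Int ~ Bool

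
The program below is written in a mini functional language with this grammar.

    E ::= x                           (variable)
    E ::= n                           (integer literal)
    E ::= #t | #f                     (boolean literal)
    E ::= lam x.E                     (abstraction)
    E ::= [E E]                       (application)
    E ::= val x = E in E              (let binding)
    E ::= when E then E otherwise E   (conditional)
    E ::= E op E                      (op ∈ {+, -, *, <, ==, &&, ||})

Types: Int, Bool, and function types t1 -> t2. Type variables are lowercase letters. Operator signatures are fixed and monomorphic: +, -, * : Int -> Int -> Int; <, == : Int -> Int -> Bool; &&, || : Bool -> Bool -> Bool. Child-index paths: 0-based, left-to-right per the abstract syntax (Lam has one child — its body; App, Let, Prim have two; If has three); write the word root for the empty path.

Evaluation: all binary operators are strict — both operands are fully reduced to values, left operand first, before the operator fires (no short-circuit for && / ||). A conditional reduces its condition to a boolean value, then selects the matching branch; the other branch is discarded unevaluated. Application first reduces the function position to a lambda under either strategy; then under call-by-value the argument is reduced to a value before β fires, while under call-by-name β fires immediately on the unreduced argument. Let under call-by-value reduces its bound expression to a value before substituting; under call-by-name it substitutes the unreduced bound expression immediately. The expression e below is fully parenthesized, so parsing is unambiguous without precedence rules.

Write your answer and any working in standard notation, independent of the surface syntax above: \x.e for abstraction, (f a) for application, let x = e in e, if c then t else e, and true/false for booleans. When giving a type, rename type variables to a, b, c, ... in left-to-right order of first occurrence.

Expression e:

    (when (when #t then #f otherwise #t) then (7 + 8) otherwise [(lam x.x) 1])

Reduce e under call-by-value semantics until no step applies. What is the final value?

Answer: 1

Working:
step 0: (if (if true then false else true) then (7 + 8) else ((\x.x) 1))
step 1: [if@0] (if false then (7 + 8) else ((\x.x) 1))
step 2: [if@root] ((\x.x) 1)
step 3: [beta@root] 1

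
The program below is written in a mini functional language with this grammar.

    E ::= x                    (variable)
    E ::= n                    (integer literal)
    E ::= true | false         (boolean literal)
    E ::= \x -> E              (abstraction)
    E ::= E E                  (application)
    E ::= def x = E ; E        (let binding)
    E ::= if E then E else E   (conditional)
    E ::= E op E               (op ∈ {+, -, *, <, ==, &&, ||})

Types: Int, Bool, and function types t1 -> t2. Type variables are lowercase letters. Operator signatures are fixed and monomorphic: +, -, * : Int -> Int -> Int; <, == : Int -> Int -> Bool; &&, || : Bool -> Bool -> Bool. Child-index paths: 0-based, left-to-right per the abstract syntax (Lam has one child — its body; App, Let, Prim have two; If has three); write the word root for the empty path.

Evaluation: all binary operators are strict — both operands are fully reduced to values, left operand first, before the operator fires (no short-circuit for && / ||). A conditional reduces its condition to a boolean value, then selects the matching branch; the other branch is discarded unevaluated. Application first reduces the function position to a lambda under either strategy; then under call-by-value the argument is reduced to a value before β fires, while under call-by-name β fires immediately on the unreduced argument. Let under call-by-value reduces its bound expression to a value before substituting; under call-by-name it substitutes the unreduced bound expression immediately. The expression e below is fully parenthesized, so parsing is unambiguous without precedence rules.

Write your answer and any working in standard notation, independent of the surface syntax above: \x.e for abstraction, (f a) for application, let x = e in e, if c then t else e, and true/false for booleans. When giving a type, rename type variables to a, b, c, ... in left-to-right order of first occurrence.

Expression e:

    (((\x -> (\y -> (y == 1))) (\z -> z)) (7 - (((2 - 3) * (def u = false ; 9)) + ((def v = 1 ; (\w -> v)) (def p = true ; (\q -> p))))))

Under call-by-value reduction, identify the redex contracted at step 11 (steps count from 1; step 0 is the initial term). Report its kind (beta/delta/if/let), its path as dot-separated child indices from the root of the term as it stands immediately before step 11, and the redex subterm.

Working:
step 0: (((\x.(\y.(y == 1))) (\z.z)) (7 - (((2 - 3) * (let u = false in 9)) + ((let v = 1 in (\w.v)) (let p = true in (\q.p))))))
step 1: [beta@0] ((\y.(y == 1)) (7 - (((2 - 3) * (let u = false in 9)) + ((let v = 1 in (\w.v)) (let p = true in (\q.p))))))
step 2: [delta@1.1.0.0] ((\y.(y == 1)) (7 - ((-1 * (let u = false in 9)) + ((let v = 1 in (\w.v)) (let p = true in (\q.p))))))
step 3: [let@1.1.0.1] ((\y.(y == 1)) (7 - ((-1 * 9) + ((let v = 1 in (\w.v)) (let p = true in (\q.p))))))
step 4: [delta@1.1.0] ((\y.(y == 1)) (7 - (-9 + ((let v = 1 in (\w.v)) (let p = true in (\q.p))))))
step 5: [let@1.1.1.0] ((\y.(y == 1)) (7 - (-9 + ((\w.1) (let p = true in (\q.p))))))
step 6: [let@1.1.1.1] ((\y.(y == 1)) (7 - (-9 + ((\w.1) (\q.true)))))
step 7: [beta@1.1.1] ((\y.(y == 1)) (7 - (-9 + 1)))
step 8: [delta@1.1] ((\y.(y == 1)) (7 - -8))
step 9: [delta@1] ((\y.(y == 1)) 15)
step 10: [beta@root] (15 == 1)
step 11: [delta@root] false

Answer: delta at root : (15 == 1)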